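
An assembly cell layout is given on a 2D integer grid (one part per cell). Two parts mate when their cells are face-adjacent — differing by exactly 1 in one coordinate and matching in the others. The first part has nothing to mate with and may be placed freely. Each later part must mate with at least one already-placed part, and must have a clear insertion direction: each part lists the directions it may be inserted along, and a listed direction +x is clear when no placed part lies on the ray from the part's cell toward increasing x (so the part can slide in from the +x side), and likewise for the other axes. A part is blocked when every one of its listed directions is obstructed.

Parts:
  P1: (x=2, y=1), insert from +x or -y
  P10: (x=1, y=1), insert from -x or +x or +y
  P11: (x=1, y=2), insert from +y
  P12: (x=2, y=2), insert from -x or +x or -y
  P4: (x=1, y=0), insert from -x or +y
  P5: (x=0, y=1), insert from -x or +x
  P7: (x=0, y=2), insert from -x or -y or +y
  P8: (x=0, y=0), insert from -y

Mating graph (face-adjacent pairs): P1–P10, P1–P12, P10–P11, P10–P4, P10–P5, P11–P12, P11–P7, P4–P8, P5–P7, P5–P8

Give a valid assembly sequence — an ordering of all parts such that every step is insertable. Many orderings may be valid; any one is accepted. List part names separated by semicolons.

1. P12@(2, 2) [-x clear] — {P12}
2. P1@(2, 1) [+x clear] — {P1, P12}
3. P11@(1, 2) [+y clear] — {P1, P11, P12}
4. P7@(0, 2) [-x clear] — {P1, P11, P12, P7}
5. P10@(1, 1) [-x clear] — {P1, P10, P11, P12, P7}
6. P5@(0, 1) [-x clear] — {P1, P10, P11, P12, P5, P7}
7. P4@(1, 0) [-x clear] — {P1, P10, P11, P12, P4, P5, P7}
8. P8@(0, 0) [-y clear] — {P1, P10, P11, P12, P4, P5, P7, P8}

P12; P1; P11; P7; P10; P5; P4; P8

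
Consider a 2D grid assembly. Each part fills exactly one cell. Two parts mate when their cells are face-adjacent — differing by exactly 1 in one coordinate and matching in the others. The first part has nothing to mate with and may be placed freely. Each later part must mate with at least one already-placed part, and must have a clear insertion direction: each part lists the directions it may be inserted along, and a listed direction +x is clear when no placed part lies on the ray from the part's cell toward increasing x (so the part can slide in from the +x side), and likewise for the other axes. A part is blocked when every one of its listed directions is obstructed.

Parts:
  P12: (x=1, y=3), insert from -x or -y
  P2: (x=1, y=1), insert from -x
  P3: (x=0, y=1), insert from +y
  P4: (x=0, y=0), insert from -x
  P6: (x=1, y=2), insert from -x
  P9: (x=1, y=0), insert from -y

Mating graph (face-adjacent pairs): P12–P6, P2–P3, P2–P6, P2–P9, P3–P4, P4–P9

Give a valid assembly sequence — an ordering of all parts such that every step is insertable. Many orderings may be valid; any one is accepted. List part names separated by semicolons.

P6; P12; P2; P3; P9; P4

1. P6@(1, 2) [-x clear] — {P6}
2. P12@(1, 3) [-x clear] — {P12, P6}
3. P2@(1, 1) [-x clear] — {P12, P2, P6}
4. P3@(0, 1) [+y clear] — {P12, P2, P3, P6}
5. P9@(1, 0) [-y clear] — {P12, P2, P3, P6, P9}
6. P4@(0, 0) [-x clear] — {P12, P2, P3, P4, P6, P9}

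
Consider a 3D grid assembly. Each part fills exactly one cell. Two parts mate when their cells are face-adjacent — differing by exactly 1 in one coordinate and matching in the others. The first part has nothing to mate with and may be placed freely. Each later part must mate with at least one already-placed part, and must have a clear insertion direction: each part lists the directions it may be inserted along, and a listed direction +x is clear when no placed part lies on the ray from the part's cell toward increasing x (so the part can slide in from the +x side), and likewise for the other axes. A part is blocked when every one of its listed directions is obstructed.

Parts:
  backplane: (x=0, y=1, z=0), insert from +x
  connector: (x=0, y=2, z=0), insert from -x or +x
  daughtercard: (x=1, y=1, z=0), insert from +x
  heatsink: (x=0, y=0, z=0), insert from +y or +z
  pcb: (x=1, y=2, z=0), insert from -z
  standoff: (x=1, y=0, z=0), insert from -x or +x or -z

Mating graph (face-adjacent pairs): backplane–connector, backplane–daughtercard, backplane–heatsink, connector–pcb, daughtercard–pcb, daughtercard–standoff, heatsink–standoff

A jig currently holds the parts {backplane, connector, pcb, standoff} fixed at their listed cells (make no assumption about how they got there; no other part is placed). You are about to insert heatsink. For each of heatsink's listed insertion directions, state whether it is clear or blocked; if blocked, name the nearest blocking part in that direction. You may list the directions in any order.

+y: blocked by backplane; +z: clear

+y: nearest on ray is backplane@(0, 1, 0) ⇒ blocked
+z: ray from heatsink(0, 0, 0) has no placed part ⇒ clear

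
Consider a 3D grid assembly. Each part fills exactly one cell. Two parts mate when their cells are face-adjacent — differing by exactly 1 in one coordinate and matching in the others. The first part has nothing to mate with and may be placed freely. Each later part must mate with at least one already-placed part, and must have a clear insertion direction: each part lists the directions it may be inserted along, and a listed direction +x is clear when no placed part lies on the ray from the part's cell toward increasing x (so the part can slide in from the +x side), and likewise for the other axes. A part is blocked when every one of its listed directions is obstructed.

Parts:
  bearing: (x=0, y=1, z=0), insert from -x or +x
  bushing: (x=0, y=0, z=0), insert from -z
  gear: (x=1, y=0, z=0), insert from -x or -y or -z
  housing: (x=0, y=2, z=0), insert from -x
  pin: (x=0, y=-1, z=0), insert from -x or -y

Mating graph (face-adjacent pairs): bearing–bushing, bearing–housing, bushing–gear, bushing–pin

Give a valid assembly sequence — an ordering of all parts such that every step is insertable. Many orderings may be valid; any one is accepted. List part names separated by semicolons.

1. bushing@(0, 0, 0) [-z clear] — {bushing}
2. bearing@(0, 1, 0) [-x clear] — {bearing, bushing}
3. housing@(0, 2, 0) [-x clear] — {bearing, bushing, housing}
4. gear@(1, 0, 0) [-y clear] — {bearing, bushing, gear, housing}
5. pin@(0, -1, 0) [-x clear] — {bearing, bushing, gear, housing, pin}

bushing; bearing; housing; gear; pin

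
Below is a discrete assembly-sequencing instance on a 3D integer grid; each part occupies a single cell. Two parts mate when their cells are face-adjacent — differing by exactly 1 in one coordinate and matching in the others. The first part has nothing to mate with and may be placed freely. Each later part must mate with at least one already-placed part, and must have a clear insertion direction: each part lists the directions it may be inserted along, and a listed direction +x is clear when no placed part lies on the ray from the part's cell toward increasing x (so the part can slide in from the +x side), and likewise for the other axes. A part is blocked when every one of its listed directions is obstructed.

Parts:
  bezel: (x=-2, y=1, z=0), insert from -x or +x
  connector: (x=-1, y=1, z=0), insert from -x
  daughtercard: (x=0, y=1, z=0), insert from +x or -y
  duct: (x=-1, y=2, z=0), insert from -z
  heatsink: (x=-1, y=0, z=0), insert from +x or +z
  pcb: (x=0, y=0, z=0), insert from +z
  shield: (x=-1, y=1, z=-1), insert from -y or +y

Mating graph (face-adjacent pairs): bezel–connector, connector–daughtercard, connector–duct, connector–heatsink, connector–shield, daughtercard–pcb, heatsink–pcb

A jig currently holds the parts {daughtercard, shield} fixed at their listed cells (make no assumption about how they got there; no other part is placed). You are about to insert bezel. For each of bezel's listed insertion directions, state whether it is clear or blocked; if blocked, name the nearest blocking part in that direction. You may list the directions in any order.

-x: ray from bezel(-2, 1, 0) has no placed part ⇒ clear
+x: nearest on ray is daughtercard@(0, 1, 0) ⇒ blocked

+x: blocked by daughtercard; -x: clear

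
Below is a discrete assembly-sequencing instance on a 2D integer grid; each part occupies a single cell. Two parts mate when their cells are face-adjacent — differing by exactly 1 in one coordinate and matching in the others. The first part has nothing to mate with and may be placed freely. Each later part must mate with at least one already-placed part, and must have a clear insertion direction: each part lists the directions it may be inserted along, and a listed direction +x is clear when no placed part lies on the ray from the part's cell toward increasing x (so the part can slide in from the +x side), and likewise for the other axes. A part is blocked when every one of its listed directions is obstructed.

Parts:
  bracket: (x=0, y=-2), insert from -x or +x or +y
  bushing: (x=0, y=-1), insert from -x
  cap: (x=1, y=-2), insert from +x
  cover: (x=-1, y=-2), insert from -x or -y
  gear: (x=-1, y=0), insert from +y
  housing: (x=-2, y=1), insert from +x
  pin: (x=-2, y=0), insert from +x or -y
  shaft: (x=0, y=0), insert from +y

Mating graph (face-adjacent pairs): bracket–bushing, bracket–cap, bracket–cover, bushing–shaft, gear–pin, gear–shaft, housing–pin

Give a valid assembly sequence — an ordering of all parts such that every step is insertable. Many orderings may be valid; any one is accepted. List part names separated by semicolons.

shaft; bushing; bracket; cover; cap; gear; pin; housing

1. shaft@(0, 0) [+y clear] — {shaft}
2. bushing@(0, -1) [-x clear] — {bushing, shaft}
3. bracket@(0, -2) [-x clear] — {bracket, bushing, shaft}
4. cover@(-1, -2) [-x clear] — {bracket, bushing, cover, shaft}
5. cap@(1, -2) [+x clear] — {bracket, bushing, cap, cover, shaft}
6. gear@(-1, 0) [+y clear] — {bracket, bushing, cap, cover, gear, shaft}
7. pin@(-2, 0) [-y clear] — {bracket, bushing, cap, cover, gear, pin, shaft}
8. housing@(-2, 1) [+x clear] — {bracket, bushing, cap, cover, gear, housing, pin, shaft}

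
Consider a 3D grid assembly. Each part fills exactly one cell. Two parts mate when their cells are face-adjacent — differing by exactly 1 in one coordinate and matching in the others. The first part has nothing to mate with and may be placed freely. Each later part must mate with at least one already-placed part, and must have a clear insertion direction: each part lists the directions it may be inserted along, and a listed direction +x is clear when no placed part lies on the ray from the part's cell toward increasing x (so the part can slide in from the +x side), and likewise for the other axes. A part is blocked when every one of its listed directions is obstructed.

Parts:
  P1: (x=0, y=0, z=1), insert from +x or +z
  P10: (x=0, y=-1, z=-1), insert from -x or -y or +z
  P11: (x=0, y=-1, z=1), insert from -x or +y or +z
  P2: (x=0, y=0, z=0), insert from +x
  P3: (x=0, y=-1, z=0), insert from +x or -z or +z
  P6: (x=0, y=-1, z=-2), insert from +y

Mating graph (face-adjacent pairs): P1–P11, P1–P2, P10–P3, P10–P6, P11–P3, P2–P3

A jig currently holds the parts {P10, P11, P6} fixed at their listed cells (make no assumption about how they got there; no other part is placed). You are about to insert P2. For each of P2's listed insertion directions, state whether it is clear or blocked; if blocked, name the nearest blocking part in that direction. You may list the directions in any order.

+x: clear

+x: ray from P2(0, 0, 0) has no placed part ⇒ clear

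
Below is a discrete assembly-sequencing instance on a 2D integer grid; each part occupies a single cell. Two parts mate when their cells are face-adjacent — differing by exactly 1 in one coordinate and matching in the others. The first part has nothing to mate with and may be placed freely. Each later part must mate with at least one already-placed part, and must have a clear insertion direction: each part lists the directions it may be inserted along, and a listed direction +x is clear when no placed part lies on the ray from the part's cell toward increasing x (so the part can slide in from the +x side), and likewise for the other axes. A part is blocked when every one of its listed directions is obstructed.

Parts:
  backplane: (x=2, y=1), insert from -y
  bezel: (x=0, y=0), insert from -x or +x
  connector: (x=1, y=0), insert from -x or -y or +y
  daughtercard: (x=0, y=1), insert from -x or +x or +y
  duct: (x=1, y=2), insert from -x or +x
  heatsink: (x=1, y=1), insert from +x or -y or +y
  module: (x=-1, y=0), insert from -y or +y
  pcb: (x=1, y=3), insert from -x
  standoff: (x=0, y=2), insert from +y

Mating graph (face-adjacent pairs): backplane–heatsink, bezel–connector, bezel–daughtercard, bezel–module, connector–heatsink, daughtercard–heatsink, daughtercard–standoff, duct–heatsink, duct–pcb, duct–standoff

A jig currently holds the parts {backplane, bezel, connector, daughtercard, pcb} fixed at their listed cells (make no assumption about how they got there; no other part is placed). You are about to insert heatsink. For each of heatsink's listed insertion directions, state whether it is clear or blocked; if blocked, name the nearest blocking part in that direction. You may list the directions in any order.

+x: blocked by backplane; +y: blocked by pcb; -y: blocked by connector

+x: nearest on ray is backplane@(2, 1) ⇒ blocked
-y: nearest on ray is connector@(1, 0) ⇒ blocked
+y: nearest on ray is pcb@(1, 3) ⇒ blocked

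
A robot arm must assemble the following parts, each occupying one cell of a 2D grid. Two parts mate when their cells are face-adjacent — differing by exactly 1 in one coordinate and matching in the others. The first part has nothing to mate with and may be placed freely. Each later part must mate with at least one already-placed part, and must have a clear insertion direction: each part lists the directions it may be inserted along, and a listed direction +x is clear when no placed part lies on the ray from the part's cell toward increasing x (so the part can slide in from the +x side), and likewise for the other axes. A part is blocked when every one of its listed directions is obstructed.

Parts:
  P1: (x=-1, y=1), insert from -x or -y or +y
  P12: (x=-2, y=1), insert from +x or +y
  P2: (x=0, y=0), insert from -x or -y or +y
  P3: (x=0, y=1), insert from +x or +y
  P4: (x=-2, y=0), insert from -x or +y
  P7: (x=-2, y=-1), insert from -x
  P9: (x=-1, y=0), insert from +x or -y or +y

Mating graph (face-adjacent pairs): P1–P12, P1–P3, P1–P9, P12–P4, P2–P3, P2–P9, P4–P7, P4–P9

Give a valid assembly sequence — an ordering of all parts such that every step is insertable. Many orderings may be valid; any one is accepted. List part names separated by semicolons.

1. P3@(0, 1) [+x clear] — {P3}
2. P2@(0, 0) [-x clear] — {P2, P3}
3. P9@(-1, 0) [-y clear] — {P2, P3, P9}
4. P4@(-2, 0) [-x clear] — {P2, P3, P4, P9}
5. P7@(-2, -1) [-x clear] — {P2, P3, P4, P7, P9}
6. P12@(-2, 1) [+y clear] — {P12, P2, P3, P4, P7, P9}
7. P1@(-1, 1) [+y clear] — {P1, P12, P2, P3, P4, P7, P9}

P3; P2; P9; P4; P7; P12; P1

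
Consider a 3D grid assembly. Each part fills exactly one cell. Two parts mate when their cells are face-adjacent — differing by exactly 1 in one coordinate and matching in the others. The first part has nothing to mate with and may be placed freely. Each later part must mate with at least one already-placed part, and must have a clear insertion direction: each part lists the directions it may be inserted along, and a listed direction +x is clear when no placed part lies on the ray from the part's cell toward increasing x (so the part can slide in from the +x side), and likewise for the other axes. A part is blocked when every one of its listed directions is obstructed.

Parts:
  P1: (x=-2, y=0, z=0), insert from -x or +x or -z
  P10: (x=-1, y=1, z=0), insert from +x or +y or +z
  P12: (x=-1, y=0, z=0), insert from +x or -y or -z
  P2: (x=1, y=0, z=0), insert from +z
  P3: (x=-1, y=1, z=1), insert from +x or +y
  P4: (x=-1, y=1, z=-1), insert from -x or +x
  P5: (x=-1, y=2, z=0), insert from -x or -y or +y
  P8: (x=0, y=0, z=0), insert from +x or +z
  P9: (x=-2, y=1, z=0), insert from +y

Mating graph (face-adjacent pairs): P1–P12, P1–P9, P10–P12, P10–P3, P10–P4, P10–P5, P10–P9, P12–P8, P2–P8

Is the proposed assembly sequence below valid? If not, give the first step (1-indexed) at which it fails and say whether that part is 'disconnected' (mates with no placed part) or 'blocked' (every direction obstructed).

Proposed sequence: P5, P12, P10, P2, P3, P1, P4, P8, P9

Invalid at step 2 (disconnected)

1. P5@(-1, 2, 0) [-x clear] — {P5}
2. P12@(-1, 0, 0) — no placed neighbour ⇒ disconnected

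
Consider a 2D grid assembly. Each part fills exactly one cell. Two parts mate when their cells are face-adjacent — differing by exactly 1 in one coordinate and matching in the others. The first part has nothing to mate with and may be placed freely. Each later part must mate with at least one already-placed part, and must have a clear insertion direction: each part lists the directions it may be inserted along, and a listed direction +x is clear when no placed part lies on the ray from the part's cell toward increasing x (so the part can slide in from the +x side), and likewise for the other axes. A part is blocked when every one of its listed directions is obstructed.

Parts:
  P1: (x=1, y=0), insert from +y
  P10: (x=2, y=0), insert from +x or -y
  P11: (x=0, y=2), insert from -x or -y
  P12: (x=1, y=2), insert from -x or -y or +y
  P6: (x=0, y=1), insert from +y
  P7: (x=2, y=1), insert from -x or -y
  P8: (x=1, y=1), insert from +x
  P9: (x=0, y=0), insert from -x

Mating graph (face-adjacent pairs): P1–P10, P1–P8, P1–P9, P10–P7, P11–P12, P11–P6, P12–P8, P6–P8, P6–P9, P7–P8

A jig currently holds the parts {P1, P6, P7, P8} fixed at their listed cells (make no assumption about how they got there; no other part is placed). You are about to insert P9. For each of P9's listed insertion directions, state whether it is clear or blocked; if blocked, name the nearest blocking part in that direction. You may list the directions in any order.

-x: ray from P9(0, 0) has no placed part ⇒ clear

-x: clear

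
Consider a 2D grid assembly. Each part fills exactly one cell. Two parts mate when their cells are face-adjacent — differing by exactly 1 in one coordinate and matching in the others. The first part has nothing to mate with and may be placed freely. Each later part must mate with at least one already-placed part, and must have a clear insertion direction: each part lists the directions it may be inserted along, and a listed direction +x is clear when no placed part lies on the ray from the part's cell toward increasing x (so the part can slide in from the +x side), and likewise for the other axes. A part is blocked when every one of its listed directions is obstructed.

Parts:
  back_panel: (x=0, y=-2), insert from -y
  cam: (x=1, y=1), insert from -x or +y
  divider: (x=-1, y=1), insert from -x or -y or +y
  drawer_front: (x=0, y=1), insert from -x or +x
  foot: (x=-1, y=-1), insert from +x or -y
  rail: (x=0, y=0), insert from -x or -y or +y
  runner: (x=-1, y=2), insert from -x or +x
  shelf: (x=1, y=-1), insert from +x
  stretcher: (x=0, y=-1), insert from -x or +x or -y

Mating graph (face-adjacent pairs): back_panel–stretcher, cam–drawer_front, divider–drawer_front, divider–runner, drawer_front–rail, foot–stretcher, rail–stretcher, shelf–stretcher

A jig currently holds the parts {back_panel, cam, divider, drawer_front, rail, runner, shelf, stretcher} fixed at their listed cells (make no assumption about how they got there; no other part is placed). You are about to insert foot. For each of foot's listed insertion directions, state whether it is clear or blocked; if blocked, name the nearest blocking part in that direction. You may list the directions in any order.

+x: blocked by stretcher; -y: clear

+x: nearest on ray is stretcher@(0, -1) ⇒ blocked
-y: ray from foot(-1, -1) has no placed part ⇒ clear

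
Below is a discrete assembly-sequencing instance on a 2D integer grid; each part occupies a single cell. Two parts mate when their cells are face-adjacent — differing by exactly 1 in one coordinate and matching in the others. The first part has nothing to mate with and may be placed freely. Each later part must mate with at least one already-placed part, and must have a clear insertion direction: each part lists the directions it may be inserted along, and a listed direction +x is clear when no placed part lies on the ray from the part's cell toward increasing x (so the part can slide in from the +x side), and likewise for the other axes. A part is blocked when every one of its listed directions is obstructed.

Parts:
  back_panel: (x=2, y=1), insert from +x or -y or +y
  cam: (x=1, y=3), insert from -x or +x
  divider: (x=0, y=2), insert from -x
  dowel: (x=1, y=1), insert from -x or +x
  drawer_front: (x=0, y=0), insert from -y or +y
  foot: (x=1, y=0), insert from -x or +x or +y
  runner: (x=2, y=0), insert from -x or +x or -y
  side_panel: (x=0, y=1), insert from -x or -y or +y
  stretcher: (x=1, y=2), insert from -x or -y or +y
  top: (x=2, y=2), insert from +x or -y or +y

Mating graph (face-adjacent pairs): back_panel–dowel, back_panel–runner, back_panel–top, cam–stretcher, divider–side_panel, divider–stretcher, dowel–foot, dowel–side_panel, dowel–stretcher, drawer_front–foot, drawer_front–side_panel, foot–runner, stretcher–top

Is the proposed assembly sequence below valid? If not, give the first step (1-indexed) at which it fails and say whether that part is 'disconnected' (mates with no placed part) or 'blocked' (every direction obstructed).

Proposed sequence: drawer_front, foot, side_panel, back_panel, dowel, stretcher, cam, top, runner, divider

1. drawer_front@(0, 0) [-y clear] — {drawer_front}
2. foot@(1, 0) [+x clear] — {drawer_front, foot}
3. side_panel@(0, 1) [-x clear] — {drawer_front, foot, side_panel}
4. back_panel@(2, 1) — no placed neighbour ⇒ disconnected

Invalid at step 4 (disconnected)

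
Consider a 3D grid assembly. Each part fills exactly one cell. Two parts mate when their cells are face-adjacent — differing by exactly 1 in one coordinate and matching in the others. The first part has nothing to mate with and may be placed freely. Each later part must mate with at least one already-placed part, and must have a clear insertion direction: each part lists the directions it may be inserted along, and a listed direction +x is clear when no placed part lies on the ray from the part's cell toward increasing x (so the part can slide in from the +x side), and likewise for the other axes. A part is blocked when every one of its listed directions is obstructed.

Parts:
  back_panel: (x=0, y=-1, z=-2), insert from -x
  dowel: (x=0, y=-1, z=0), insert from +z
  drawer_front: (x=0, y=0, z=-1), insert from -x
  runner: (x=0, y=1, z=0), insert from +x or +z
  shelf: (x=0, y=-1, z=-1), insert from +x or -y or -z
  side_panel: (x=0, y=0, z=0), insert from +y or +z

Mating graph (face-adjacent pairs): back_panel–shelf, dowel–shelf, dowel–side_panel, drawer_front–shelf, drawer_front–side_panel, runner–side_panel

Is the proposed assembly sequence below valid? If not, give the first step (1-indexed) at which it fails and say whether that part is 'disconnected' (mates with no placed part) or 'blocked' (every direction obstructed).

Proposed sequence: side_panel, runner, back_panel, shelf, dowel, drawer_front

Invalid at step 3 (disconnected)

1. side_panel@(0, 0, 0) [+y clear] — {side_panel}
2. runner@(0, 1, 0) [+x clear] — {runner, side_panel}
3. back_panel@(0, -1, -2) — no placed neighbour ⇒ disconnected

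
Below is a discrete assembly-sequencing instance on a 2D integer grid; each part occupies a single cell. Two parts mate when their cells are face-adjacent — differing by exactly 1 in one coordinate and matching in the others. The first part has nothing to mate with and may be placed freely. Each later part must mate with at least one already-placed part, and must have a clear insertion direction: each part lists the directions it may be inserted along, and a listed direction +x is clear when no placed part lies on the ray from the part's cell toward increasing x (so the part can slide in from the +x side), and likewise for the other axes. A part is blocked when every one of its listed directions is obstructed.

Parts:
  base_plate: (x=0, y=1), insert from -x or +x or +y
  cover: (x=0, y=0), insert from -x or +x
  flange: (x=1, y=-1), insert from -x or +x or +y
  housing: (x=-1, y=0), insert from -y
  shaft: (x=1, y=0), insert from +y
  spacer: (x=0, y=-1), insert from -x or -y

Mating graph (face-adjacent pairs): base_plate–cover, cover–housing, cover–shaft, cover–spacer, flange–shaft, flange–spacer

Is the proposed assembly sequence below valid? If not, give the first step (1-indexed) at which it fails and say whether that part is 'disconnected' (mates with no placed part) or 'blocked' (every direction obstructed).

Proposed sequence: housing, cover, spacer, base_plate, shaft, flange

Valid

1. housing@(-1, 0) [-y clear] — {housing}
2. cover@(0, 0) [+x clear] — {cover, housing}
3. spacer@(0, -1) [-x clear] — {cover, housing, spacer}
4. base_plate@(0, 1) [-x clear] — {base_plate, cover, housing, spacer}
5. shaft@(1, 0) [+y clear] — {base_plate, cover, housing, shaft, spacer}
6. flange@(1, -1) [+x clear] — {base_plate, cover, flange, housing, shaft, spacer}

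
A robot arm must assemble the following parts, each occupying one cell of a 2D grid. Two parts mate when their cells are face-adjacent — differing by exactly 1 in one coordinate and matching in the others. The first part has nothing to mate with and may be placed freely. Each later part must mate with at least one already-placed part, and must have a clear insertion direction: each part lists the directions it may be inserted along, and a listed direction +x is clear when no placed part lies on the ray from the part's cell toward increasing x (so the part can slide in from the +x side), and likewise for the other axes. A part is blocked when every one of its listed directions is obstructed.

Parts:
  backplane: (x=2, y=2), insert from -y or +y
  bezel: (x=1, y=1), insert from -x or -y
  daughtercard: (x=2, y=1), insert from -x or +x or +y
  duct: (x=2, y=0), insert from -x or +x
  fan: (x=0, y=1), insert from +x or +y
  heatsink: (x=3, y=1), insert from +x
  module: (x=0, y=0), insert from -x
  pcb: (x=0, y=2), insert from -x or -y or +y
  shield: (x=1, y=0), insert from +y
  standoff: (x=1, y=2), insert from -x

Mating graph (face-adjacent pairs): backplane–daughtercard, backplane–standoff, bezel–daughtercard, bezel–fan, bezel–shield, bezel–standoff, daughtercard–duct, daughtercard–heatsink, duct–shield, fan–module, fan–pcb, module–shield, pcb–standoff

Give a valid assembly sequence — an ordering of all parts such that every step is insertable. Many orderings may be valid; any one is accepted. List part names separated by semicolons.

heatsink; daughtercard; backplane; duct; shield; bezel; fan; module; standoff; pcb

1. heatsink@(3, 1) [+x clear] — {heatsink}
2. daughtercard@(2, 1) [-x clear] — {daughtercard, heatsink}
3. backplane@(2, 2) [+y clear] — {backplane, daughtercard, heatsink}
4. duct@(2, 0) [-x clear] — {backplane, daughtercard, duct, heatsink}
5. shield@(1, 0) [+y clear] — {backplane, daughtercard, duct, heatsink, shield}
6. bezel@(1, 1) [-x clear] — {backplane, bezel, daughtercard, duct, heatsink, shield}
7. fan@(0, 1) [+y clear] — {backplane, bezel, daughtercard, duct, fan, heatsink, shield}
8. module@(0, 0) [-x clear] — {backplane, bezel, daughtercard, duct, fan, heatsink, module, shield}
9. standoff@(1, 2) [-x clear] — {backplane, bezel, daughtercard, duct, fan, heatsink, module, shield, standoff}
10. pcb@(0, 2) [-x clear] — {backplane, bezel, daughtercard, duct, fan, heatsink, module, pcb, shield, standoff}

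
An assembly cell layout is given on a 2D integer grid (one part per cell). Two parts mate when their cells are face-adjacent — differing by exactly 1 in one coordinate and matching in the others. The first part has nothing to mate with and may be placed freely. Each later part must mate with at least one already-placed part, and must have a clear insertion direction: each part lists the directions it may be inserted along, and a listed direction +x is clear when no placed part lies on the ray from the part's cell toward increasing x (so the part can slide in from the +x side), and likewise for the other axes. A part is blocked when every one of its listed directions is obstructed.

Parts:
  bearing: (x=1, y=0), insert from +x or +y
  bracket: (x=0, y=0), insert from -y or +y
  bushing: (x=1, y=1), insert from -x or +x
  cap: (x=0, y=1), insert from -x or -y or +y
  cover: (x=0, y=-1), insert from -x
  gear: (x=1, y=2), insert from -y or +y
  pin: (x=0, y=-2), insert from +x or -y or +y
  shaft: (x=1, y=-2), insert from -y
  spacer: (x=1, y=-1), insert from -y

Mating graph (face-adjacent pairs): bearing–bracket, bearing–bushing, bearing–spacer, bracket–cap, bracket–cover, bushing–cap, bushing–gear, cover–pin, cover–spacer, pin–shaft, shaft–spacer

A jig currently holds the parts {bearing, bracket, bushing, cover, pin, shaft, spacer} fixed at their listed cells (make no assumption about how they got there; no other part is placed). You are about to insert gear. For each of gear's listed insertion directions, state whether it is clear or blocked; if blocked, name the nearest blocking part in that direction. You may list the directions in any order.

-y: nearest on ray is bushing@(1, 1) ⇒ blocked
+y: ray from gear(1, 2) has no placed part ⇒ clear

+y: clear; -y: blocked by bushing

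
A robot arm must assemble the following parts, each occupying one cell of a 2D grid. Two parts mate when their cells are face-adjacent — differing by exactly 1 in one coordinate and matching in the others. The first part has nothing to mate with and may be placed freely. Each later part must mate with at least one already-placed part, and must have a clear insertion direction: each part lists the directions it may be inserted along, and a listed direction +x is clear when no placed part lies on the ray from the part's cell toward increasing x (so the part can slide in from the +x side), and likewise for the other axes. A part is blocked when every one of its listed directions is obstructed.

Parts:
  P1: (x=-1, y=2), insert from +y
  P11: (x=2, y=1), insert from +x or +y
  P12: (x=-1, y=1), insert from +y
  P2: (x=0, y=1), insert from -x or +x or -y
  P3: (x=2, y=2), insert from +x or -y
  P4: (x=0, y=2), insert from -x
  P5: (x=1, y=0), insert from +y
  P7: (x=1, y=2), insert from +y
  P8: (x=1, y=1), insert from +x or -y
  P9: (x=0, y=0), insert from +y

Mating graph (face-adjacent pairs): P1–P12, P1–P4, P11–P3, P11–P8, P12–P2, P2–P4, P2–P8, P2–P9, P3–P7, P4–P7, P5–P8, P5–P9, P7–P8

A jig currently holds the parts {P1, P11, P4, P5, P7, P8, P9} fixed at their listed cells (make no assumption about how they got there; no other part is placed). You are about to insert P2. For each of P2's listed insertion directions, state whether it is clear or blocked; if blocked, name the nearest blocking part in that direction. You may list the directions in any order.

+x: blocked by P8; -x: clear; -y: blocked by P9

-x: ray from P2(0, 1) has no placed part ⇒ clear
+x: nearest on ray is P8@(1, 1) ⇒ blocked
-y: nearest on ray is P9@(0, 0) ⇒ blocked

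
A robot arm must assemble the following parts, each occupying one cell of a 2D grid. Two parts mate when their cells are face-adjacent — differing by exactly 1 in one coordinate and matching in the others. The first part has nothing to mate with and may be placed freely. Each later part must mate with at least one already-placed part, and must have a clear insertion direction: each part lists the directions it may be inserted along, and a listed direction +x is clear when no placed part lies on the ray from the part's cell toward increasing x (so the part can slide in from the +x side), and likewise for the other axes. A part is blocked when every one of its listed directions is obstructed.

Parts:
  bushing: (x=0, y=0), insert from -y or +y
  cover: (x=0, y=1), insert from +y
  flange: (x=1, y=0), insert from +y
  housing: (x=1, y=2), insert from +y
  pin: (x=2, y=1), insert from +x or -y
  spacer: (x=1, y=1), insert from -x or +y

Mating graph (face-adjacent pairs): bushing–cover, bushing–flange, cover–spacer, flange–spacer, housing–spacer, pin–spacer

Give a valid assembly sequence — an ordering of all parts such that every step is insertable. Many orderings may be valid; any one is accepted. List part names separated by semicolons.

1. cover@(0, 1) [+y clear] — {cover}
2. bushing@(0, 0) [-y clear] — {bushing, cover}
3. flange@(1, 0) [+y clear] — {bushing, cover, flange}
4. spacer@(1, 1) [+y clear] — {bushing, cover, flange, spacer}
5. pin@(2, 1) [+x clear] — {bushing, cover, flange, pin, spacer}
6. housing@(1, 2) [+y clear] — {bushing, cover, flange, housing, pin, spacer}

cover; bushing; flange; spacer; pin; housing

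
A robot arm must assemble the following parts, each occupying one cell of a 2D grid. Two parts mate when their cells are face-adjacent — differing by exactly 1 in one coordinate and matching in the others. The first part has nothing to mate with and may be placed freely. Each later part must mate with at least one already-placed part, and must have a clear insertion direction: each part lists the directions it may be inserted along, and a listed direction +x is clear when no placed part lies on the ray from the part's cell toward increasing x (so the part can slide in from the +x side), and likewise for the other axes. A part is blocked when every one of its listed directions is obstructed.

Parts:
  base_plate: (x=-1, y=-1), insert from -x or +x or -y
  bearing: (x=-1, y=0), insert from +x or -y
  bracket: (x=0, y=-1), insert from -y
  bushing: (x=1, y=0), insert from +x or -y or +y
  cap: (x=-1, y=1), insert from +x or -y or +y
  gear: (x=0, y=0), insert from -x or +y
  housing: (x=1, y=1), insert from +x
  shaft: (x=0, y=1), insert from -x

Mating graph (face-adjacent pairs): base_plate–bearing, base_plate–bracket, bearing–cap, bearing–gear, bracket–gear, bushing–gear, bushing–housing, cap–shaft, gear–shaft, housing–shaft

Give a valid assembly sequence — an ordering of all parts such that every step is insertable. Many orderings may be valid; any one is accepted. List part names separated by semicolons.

gear; bushing; shaft; bearing; base_plate; housing; bracket; cap

1. gear@(0, 0) [-x clear] — {gear}
2. bushing@(1, 0) [+x clear] — {bushing, gear}
3. shaft@(0, 1) [-x clear] — {bushing, gear, shaft}
4. bearing@(-1, 0) [-y clear] — {bearing, bushing, gear, shaft}
5. base_plate@(-1, -1) [-x clear] — {base_plate, bearing, bushing, gear, shaft}
6. housing@(1, 1) [+x clear] — {base_plate, bearing, bushing, gear, housing, shaft}
7. bracket@(0, -1) [-y clear] — {base_plate, bearing, bracket, bushing, gear, housing, shaft}
8. cap@(-1, 1) [+y clear] — {base_plate, bearing, bracket, bushing, cap, gear, housing, shaft}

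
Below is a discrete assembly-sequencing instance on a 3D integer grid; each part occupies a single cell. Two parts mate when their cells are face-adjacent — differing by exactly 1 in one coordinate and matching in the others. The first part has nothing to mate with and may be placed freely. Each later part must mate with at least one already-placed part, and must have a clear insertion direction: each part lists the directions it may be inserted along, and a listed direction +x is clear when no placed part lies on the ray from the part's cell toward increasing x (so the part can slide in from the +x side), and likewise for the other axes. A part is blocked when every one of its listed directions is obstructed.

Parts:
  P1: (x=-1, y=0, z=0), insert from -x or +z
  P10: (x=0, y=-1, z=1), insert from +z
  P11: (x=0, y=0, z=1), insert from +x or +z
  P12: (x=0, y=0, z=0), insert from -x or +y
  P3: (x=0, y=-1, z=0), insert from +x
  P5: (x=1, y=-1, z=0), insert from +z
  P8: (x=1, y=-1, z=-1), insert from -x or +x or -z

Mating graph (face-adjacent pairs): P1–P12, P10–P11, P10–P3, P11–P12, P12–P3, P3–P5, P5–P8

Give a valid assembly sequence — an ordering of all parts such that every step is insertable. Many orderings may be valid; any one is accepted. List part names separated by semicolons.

P11; P12; P1; P10; P3; P5; P8

1. P11@(0, 0, 1) [+x clear] — {P11}
2. P12@(0, 0, 0) [-x clear] — {P11, P12}
3. P1@(-1, 0, 0) [-x clear] — {P1, P11, P12}
4. P10@(0, -1, 1) [+z clear] — {P1, P10, P11, P12}
5. P3@(0, -1, 0) [+x clear] — {P1, P10, P11, P12, P3}
6. P5@(1, -1, 0) [+z clear] — {P1, P10, P11, P12, P3, P5}
7. P8@(1, -1, -1) [-x clear] — {P1, P10, P11, P12, P3, P5, P8}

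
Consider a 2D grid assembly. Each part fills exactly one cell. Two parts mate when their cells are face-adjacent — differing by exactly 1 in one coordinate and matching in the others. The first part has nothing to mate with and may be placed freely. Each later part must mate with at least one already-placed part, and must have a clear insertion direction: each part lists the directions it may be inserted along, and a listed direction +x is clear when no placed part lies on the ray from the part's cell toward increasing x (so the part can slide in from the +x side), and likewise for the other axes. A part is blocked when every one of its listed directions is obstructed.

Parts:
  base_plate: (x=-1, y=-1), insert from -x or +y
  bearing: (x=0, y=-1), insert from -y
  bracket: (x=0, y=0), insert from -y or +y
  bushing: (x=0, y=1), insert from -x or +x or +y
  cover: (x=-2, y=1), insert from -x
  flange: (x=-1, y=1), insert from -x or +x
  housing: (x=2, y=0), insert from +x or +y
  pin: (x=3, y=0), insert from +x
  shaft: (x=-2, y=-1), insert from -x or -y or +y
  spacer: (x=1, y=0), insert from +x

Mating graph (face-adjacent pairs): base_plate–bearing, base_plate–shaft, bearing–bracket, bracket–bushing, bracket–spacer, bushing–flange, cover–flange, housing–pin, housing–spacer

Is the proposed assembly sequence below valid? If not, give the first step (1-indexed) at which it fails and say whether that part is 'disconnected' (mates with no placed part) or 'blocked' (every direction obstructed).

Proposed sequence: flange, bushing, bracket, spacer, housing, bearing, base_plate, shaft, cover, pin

1. flange@(-1, 1) [-x clear] — {flange}
2. bushing@(0, 1) [+x clear] — {bushing, flange}
3. bracket@(0, 0) [-y clear] — {bracket, bushing, flange}
4. spacer@(1, 0) [+x clear] — {bracket, bushing, flange, spacer}
5. housing@(2, 0) [+x clear] — {bracket, bushing, flange, housing, spacer}
6. bearing@(0, -1) [-y clear] — {bearing, bracket, bushing, flange, housing, spacer}
7. base_plate@(-1, -1) [-x clear] — {base_plate, bearing, bracket, bushing, flange, housing, spacer}
8. shaft@(-2, -1) [-x clear] — {base_plate, bearing, bracket, bushing, flange, housing, shaft, spacer}
9. cover@(-2, 1) [-x clear] — {base_plate, bearing, bracket, bushing, cover, flange, housing, shaft, spacer}
10. pin@(3, 0) [+x clear] — {base_plate, bearing, bracket, bushing, cover, flange, housing, pin, shaft, spacer}

Valid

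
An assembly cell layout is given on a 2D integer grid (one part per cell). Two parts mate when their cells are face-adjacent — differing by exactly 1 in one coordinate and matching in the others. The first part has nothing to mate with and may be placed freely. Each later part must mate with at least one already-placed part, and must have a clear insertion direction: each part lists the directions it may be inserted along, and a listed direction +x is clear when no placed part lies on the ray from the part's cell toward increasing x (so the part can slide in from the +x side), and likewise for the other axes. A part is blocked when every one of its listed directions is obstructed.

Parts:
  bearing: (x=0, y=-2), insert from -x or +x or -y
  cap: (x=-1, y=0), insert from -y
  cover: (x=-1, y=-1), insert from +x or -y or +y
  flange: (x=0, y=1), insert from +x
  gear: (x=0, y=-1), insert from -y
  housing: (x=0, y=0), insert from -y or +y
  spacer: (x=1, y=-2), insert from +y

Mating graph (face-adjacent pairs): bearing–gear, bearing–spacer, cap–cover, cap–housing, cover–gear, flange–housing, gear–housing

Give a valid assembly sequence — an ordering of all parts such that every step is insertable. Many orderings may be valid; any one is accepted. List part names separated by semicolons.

flange; housing; gear; bearing; spacer; cap; cover

1. flange@(0, 1) [+x clear] — {flange}
2. housing@(0, 0) [-y clear] — {flange, housing}
3. gear@(0, -1) [-y clear] — {flange, gear, housing}
4. bearing@(0, -2) [-x clear] — {bearing, flange, gear, housing}
5. spacer@(1, -2) [+y clear] — {bearing, flange, gear, housing, spacer}
6. cap@(-1, 0) [-y clear] — {bearing, cap, flange, gear, housing, spacer}
7. cover@(-1, -1) [-y clear] — {bearing, cap, cover, flange, gear, housing, spacer}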